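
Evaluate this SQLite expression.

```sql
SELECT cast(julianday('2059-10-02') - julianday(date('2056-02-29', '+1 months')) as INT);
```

Adding +1 month to 2056-02-29 gives 2056-03-29.
2 days remain in March 2056 after the 29th (31 − 29).
Full months from April 2056 through September 2059 contribute their day counts.
Then 2 days into October 2059.
Total: 2 + 30 + 31 + 30 + 31 + 31 + 30 + 31 + 30 + 31 + 31 + 28 + 31 + 30 + 31 + 30 + 31 + 31 + 30 + 31 + 30 + 31 + 31 + 28 + 31 + 30 + 31 + 30 + 31 + 31 + 30 + 31 + 30 + 31 + 31 + 28 + 31 + 30 + 31 + 30 + 31 + 31 + 30 + 2 = 1282.

1282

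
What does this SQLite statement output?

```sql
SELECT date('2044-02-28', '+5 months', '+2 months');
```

2044-09-28

Adding +5 months to 2044-02-28 gives 2044-07-28.
Adding +2 months to 2044-07-28 gives 2044-09-28.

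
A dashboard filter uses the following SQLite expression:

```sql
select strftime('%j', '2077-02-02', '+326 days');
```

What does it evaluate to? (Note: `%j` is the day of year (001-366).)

First apply '+326 days': 2077-02-02 → 2077-12-25.
Day-of-year for 2077-12-25: days since 2077-01-01 inclusive = 359, zero-padded to 359.

359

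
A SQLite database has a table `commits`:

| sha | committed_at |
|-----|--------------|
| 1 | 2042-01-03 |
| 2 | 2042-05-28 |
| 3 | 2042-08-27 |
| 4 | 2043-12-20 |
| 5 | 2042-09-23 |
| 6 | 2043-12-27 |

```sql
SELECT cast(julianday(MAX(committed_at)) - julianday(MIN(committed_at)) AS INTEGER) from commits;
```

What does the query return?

723

MIN = 2042-01-03, MAX = 2043-12-27.
28 days remain in January 2042 after the 3rd (31 − 3).
Full months from February 2042 through November 2043 contribute their day counts.
Then 27 days into December 2043.
Total: 28 + 28 + 31 + 30 + 31 + 30 + 31 + 31 + 30 + 31 + 30 + 31 + 31 + 28 + 31 + 30 + 31 + 30 + 31 + 31 + 30 + 31 + 30 + 27 = 723.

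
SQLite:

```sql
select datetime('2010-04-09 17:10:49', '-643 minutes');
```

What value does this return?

643 minutes = 10h 43m; -643 minutes from 2010-04-09 17:10:49 is 2010-04-09 06:27:49.

2010-04-09 06:27:49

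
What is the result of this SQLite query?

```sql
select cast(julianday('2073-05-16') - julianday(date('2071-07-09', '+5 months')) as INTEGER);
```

524

Adding +5 months to 2071-07-09 gives 2071-12-09.
22 days remain in December 2071 after the 9th (31 − 9).
Full months from January 2072 through April 2073 contribute their day counts.
Then 16 days into May 2073.
Total: 22 + 31 + 29 + 31 + 30 + 31 + 30 + 31 + 31 + 30 + 31 + 30 + 31 + 31 + 28 + 31 + 30 + 16 = 524.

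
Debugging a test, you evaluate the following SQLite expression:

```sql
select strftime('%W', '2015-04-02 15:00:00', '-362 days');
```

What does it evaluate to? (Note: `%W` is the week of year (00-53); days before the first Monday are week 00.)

13

First apply '-362 days': 2015-04-02 15:00:00 → 2014-04-05 15:00:00.
2014-04-05 is a Saturday. SQLite's %W counts Mondays since the year started; the result is 13.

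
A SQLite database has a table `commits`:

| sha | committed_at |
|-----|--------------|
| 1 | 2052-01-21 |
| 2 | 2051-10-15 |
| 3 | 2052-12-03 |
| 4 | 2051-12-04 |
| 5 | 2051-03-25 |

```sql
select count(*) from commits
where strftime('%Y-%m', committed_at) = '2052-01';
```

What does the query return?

Rows with year-month 2052-01: 2052-01-21 → 1.

1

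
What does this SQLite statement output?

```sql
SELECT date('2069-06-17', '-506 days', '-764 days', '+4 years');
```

Applying '-506 days' to 2069-06-17: counting 506 days back gives 2068-01-28.
Applying '-764 days' to 2068-01-28: counting 764 days back gives 2065-12-25.
Adding +4 years to 2065-12-25 gives 2069-12-25.

2069-12-25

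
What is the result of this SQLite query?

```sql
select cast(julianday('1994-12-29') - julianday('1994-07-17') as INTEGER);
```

165

14 days remain in July 1994 after the 17th (31 − 17).
August 1994: 31 days.
September 1994: 30 days.
October 1994: 31 days.
November 1994: 30 days.
Then 29 days into December 1994.
Total: 14 + 31 + 30 + 31 + 30 + 29 = 165.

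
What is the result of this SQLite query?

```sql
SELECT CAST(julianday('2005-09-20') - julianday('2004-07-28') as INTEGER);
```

3 days remain in July 2004 after the 28th (31 − 28).
Full months from August 2004 through August 2005 contribute their day counts.
Then 20 days into September 2005.
Total: 3 + 31 + 30 + 31 + 30 + 31 + 31 + 28 + 31 + 30 + 31 + 30 + 31 + 31 + 20 = 419.

419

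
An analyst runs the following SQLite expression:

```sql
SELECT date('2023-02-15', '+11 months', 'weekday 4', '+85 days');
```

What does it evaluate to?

Adding +11 months to 2023-02-15 gives 2024-01-15.
`weekday 4` advances to the next Thursday; 2024-01-15 is a Monday, so it moves forward to 2024-01-18.
Applying '+85 days' to 2024-01-18: counting 85 days forward gives 2024-04-12.

2024-04-12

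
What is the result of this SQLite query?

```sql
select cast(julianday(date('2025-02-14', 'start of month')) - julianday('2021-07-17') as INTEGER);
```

1295

`start of month` rewinds 2025-02-14 to 2025-02-01.
14 days remain in July 2021 after the 17th (31 − 17).
Full months from August 2021 through January 2025 contribute their day counts.
Then 1 day into February 2025.
Total: 14 + 31 + 30 + 31 + 30 + 31 + 31 + 28 + 31 + 30 + 31 + 30 + 31 + 31 + 30 + 31 + 30 + 31 + 31 + 28 + 31 + 30 + 31 + 30 + 31 + 31 + 30 + 31 + 30 + 31 + 31 + 29 + 31 + 30 + 31 + 30 + 31 + 31 + 30 + 31 + 30 + 31 + 31 + 1 = 1295.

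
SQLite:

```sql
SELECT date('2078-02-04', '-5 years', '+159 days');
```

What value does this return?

Adding -5 years to 2078-02-04 gives 2073-02-04.
Applying '+159 days' to 2073-02-04: counting 159 days forward gives 2073-07-13.

2073-07-13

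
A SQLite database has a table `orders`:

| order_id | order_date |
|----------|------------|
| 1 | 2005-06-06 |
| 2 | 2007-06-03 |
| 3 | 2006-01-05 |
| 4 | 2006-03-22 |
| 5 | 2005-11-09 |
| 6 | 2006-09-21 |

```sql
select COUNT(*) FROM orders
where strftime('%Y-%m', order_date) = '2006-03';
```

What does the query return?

Rows with year-month 2006-03: 2006-03-22 → 1.

1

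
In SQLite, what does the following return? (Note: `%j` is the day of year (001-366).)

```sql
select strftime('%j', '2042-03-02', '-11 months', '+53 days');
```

145

First apply '-11 months', '+53 days': 2042-03-02 → 2041-05-25.
Day-of-year for 2041-05-25: days since 2041-01-01 inclusive = 145, zero-padded to 145.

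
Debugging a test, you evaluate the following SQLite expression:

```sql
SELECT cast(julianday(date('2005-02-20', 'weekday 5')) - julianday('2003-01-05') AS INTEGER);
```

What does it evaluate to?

782

`weekday 5` advances to the next Friday; 2005-02-20 is a Sunday, so it moves forward to 2005-02-25.
26 days remain in January 2003 after the 5th (31 − 5).
Full months from February 2003 through January 2005 contribute their day counts.
Then 25 days into February 2005.
Total: 26 + 28 + 31 + 30 + 31 + 30 + 31 + 31 + 30 + 31 + 30 + 31 + 31 + 29 + 31 + 30 + 31 + 30 + 31 + 31 + 30 + 31 + 30 + 31 + 31 + 25 = 782.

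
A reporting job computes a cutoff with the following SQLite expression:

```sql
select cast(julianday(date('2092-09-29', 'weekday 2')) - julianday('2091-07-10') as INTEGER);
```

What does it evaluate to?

`weekday 2` advances to the next Tuesday; 2092-09-29 is a Monday, so it moves forward to 2092-09-30.
21 days remain in July 2091 after the 10th (31 − 10).
Full months from August 2091 through August 2092 contribute their day counts.
Then 30 days into September 2092.
Total: 21 + 31 + 30 + 31 + 30 + 31 + 31 + 29 + 31 + 30 + 31 + 30 + 31 + 31 + 30 = 448.

448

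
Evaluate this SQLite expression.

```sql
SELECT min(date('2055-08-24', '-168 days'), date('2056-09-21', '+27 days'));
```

date('2055-08-24', '-168 days') → 2055-03-09.
date('2056-09-21', '+27 days') → 2056-10-18.
Earlier of the two is 2055-03-09.

2055-03-09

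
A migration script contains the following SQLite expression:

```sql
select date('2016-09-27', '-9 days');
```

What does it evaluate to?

2016-09-18

Going back 9 days within September lands on 2016-09-18.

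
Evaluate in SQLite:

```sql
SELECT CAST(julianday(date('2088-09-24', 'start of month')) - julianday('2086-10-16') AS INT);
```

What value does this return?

686

`start of month` rewinds 2088-09-24 to 2088-09-01.
15 days remain in October 2086 after the 16th (31 − 16).
Full months from November 2086 through August 2088 contribute their day counts.
Then 1 day into September 2088.
Total: 15 + 30 + 31 + 31 + 28 + 31 + 30 + 31 + 30 + 31 + 31 + 30 + 31 + 30 + 31 + 31 + 29 + 31 + 30 + 31 + 30 + 31 + 31 + 1 = 686.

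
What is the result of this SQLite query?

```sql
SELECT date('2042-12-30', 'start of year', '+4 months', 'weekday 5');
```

2042-05-02

`start of year` rewinds 2042-12-30 to 2042-01-01.
Adding +4 months to 2042-01-01 gives 2042-05-01.
`weekday 5` advances to the next Friday; 2042-05-01 is a Thursday, so it moves forward to 2042-05-02.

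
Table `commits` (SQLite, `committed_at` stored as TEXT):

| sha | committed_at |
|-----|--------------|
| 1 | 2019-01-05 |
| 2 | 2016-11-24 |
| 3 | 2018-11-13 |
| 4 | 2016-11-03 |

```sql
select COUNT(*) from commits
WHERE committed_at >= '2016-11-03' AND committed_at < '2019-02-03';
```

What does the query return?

Rows in [2016-11-03, 2019-02-03): 2019-01-05, 2016-11-24, 2018-11-13, 2016-11-03 → 4 rows.

4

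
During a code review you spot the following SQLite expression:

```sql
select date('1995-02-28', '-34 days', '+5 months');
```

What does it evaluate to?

1995-06-25

Going back 28 days from 1995-02-28 reaches 1995-01-31 (last day of January, 31 days).
Going back 6 days within January lands on 1995-01-25.
Adding +5 months to 1995-01-25 gives 1995-06-25.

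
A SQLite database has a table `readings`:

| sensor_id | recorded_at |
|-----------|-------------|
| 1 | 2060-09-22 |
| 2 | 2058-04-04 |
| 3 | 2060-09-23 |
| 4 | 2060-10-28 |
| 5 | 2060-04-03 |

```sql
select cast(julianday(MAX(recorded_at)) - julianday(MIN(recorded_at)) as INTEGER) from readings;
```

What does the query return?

938

MIN = 2058-04-04, MAX = 2060-10-28.
26 days remain in April 2058 after the 4th (30 − 4).
Full months from May 2058 through September 2060 contribute their day counts.
Then 28 days into October 2060.
Total: 26 + 31 + 30 + 31 + 31 + 30 + 31 + 30 + 31 + 31 + 28 + 31 + 30 + 31 + 30 + 31 + 31 + 30 + 31 + 30 + 31 + 31 + 29 + 31 + 30 + 31 + 30 + 31 + 31 + 30 + 28 = 938.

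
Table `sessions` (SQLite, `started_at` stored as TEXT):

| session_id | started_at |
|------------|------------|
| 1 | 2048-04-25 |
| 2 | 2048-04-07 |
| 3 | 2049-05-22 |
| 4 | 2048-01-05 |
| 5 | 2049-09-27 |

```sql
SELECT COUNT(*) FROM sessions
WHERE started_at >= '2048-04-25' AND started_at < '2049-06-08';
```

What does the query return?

2

Rows in [2048-04-25, 2049-06-08): 2048-04-25, 2049-05-22 → 2 rows.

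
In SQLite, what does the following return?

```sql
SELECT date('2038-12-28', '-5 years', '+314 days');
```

2034-11-07

Adding -5 years to 2038-12-28 gives 2033-12-28.
Applying '+314 days' to 2033-12-28: counting 314 days forward gives 2034-11-07.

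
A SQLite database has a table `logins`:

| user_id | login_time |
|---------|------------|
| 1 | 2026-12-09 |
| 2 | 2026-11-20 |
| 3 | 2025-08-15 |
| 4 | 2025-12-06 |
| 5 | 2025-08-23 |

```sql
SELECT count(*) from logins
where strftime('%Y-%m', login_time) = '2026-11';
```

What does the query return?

1

Rows with year-month 2026-11: 2026-11-20 → 1.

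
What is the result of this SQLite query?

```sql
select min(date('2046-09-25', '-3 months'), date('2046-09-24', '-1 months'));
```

date('2046-09-25', '-3 months') → 2046-06-25.
date('2046-09-24', '-1 months') → 2046-08-24.
Earlier of the two is 2046-06-25.

2046-06-25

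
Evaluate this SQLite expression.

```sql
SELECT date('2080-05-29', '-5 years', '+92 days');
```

Adding -5 years to 2080-05-29 gives 2075-05-29.
Applying '+92 days' to 2075-05-29: counting 92 days forward gives 2075-08-29.

2075-08-29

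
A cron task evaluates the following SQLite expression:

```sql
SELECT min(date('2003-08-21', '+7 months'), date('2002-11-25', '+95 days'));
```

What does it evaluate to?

2003-02-28

date('2003-08-21', '+7 months') → 2004-03-21.
date('2002-11-25', '+95 days') → 2003-02-28.
Earlier of the two is 2003-02-28.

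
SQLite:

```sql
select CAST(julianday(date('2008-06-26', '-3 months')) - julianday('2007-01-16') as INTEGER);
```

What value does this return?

Adding -3 months to 2008-06-26 gives 2008-03-26.
15 days remain in January 2007 after the 16th (31 − 16).
Full months from February 2007 through February 2008 contribute their day counts.
Then 26 days into March 2008.
Total: 15 + 28 + 31 + 30 + 31 + 30 + 31 + 31 + 30 + 31 + 30 + 31 + 31 + 29 + 26 = 435.

435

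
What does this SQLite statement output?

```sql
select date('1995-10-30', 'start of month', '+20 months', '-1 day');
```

`start of month` rewinds 1995-10-30 to 1995-10-01.
Adding +20 months to 1995-10-01 gives 1997-06-01.
Going back 1 day from 1997-06-01 reaches 1997-05-31 (last day of May, 31 days).

1997-05-31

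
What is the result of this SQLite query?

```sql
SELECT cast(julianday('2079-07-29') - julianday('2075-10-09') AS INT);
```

22 days remain in October 2075 after the 9th (31 − 9).
Full months from November 2075 through June 2079 contribute their day counts.
Then 29 days into July 2079.
Total: 22 + 30 + 31 + 31 + 29 + 31 + 30 + 31 + 30 + 31 + 31 + 30 + 31 + 30 + 31 + 31 + 28 + 31 + 30 + 31 + 30 + 31 + 31 + 30 + 31 + 30 + 31 + 31 + 28 + 31 + 30 + 31 + 30 + 31 + 31 + 30 + 31 + 30 + 31 + 31 + 28 + 31 + 30 + 31 + 30 + 29 = 1389.

1389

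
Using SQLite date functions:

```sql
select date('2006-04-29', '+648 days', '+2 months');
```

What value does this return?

2008-04-06

Applying '+648 days' to 2006-04-29: counting 648 days forward gives 2008-02-06.
Adding +2 months to 2008-02-06 gives 2008-04-06.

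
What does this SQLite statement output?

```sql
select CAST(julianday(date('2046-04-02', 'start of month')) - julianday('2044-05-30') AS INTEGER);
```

671

`start of month` rewinds 2046-04-02 to 2046-04-01.
1 day remains in May 2044 after the 30th (31 − 30).
Full months from June 2044 through March 2046 contribute their day counts.
Then 1 day into April 2046.
Total: 1 + 30 + 31 + 31 + 30 + 31 + 30 + 31 + 31 + 28 + 31 + 30 + 31 + 30 + 31 + 31 + 30 + 31 + 30 + 31 + 31 + 28 + 31 + 1 = 671.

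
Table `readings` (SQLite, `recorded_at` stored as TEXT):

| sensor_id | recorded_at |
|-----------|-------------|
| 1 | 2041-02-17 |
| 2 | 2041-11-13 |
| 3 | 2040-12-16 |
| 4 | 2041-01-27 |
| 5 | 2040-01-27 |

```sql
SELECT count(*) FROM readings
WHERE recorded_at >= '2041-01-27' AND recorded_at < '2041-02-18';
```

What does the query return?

2

Rows in [2041-01-27, 2041-02-18): 2041-02-17, 2041-01-27 → 2 rows.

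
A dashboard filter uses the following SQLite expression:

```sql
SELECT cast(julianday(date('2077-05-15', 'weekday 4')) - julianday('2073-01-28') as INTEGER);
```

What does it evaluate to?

`weekday 4` advances to the next Thursday; 2077-05-15 is a Saturday, so it moves forward to 2077-05-20.
3 days remain in January 2073 after the 28th (31 − 28).
Full months from February 2073 through April 2077 contribute their day counts.
Then 20 days into May 2077.
Total: 3 + 28 + 31 + 30 + 31 + 30 + 31 + 31 + 30 + 31 + 30 + 31 + 31 + 28 + 31 + 30 + 31 + 30 + 31 + 31 + 30 + 31 + 30 + 31 + 31 + 28 + 31 + 30 + 31 + 30 + 31 + 31 + 30 + 31 + 30 + 31 + 31 + 29 + 31 + 30 + 31 + 30 + 31 + 31 + 30 + 31 + 30 + 31 + 31 + 28 + 31 + 30 + 20 = 1573.

1573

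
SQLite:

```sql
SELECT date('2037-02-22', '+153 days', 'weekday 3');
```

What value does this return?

2037-07-29

Applying '+153 days' to 2037-02-22: counting 153 days forward gives 2037-07-25.
`weekday 3` advances to the next Wednesday; 2037-07-25 is a Saturday, so it moves forward to 2037-07-29.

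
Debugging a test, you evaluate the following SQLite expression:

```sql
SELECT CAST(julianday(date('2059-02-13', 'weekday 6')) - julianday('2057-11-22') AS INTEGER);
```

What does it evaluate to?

450

`weekday 6` advances to the next Saturday; 2059-02-13 is a Thursday, so it moves forward to 2059-02-15.
8 days remain in November 2057 after the 22nd (30 − 22).
Full months from December 2057 through January 2059 contribute their day counts.
Then 15 days into February 2059.
Total: 8 + 31 + 31 + 28 + 31 + 30 + 31 + 30 + 31 + 31 + 30 + 31 + 30 + 31 + 31 + 15 = 450.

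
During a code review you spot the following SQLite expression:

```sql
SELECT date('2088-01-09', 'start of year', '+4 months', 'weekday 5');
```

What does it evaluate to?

2088-05-07

`start of year` rewinds 2088-01-09 to 2088-01-01.
Adding +4 months to 2088-01-01 gives 2088-05-01.
`weekday 5` advances to the next Friday; 2088-05-01 is a Saturday, so it moves forward to 2088-05-07.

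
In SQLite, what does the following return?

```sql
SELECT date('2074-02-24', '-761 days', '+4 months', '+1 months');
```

Applying '-761 days' to 2074-02-24: counting 761 days back gives 2072-01-25.
Adding +4 months to 2072-01-25 gives 2072-05-25.
Adding +1 month to 2072-05-25 gives 2072-06-25.

2072-06-25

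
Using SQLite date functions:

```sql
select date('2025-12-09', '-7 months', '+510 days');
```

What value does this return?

2026-10-01

Adding -7 months to 2025-12-09 gives 2025-05-09.
Applying '+510 days' to 2025-05-09: counting 510 days forward gives 2026-10-01.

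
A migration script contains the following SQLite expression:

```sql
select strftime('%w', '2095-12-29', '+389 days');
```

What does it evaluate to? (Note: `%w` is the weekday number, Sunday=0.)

1

First apply '+389 days': 2095-12-29 → 2097-01-21.
2097-01-21 is a Monday; with Sunday=0 that is 1.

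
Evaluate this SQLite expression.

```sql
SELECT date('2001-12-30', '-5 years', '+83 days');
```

Adding -5 years to 2001-12-30 gives 1996-12-30.
Applying '+83 days' to 1996-12-30: counting 83 days forward gives 1997-03-23.

1997-03-23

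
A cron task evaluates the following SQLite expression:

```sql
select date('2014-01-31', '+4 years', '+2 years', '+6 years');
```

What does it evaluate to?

Adding +4 years to 2014-01-31 gives 2018-01-31.
Adding +2 years to 2018-01-31 gives 2020-01-31.
Adding +6 years to 2020-01-31 gives 2026-01-31.

2026-01-31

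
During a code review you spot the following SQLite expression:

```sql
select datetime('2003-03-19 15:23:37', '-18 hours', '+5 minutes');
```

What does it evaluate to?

-18 hours from 2003-03-19 15:23:37 is 2003-03-18 21:23:37 (crosses midnight).
+5 minutes from 2003-03-18 21:23:37 is 2003-03-18 21:28:37.

2003-03-18 21:28:37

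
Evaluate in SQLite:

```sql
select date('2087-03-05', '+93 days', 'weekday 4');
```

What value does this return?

2087-06-12

Applying '+93 days' to 2087-03-05: counting 93 days forward gives 2087-06-06.
`weekday 4` advances to the next Thursday; 2087-06-06 is a Friday, so it moves forward to 2087-06-12.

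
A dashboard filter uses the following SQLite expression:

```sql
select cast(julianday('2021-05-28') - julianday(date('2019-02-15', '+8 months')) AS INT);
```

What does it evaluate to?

Adding +8 months to 2019-02-15 gives 2019-10-15.
16 days remain in October 2019 after the 15th (31 − 15).
Full months from November 2019 through April 2021 contribute their day counts.
Then 28 days into May 2021.
Total: 16 + 30 + 31 + 31 + 29 + 31 + 30 + 31 + 30 + 31 + 31 + 30 + 31 + 30 + 31 + 31 + 28 + 31 + 30 + 28 = 591.

591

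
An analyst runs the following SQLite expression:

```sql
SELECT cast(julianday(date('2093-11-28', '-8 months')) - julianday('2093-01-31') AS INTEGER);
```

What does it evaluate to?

56

Adding -8 months to 2093-11-28 gives 2093-03-28.
0 days remain in January 2093 after the 31st (31 − 31).
February 2093: 28 days.
Then 28 days into March 2093.
Total: 0 + 28 + 28 = 56.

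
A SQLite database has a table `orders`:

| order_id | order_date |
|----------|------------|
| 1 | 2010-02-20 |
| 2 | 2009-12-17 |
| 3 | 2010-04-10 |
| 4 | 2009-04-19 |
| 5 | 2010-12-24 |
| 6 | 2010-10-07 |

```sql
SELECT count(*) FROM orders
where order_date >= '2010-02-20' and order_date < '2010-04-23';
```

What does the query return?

Rows in [2010-02-20, 2010-04-23): 2010-02-20, 2010-04-10 → 2 rows.

2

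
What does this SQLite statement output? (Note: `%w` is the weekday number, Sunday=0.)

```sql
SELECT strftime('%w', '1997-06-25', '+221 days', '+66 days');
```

First apply '+221 days', '+66 days': 1997-06-25 → 1998-04-08.
1998-04-08 is a Wednesday; with Sunday=0 that is 3.

3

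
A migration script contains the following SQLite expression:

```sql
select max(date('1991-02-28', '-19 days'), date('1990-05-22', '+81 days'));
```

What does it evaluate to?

1991-02-09

date('1991-02-28', '-19 days') → 1991-02-09.
date('1990-05-22', '+81 days') → 1990-08-11.
Later of the two is 1991-02-09.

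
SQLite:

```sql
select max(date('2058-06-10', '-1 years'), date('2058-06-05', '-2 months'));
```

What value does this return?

date('2058-06-10', '-1 years') → 2057-06-10.
date('2058-06-05', '-2 months') → 2058-04-05.
Later of the two is 2058-04-05.

2058-04-05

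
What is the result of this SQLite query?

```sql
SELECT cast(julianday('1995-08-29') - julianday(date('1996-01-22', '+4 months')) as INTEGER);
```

-267

Adding +4 months to 1996-01-22 gives 1996-05-22.
2 days remain in August 1995 after the 29th (31 − 29).
Full months from September 1995 through April 1996 contribute their day counts.
Then 22 days into May 1996.
Total: 2 + 30 + 31 + 30 + 31 + 31 + 29 + 31 + 30 + 22 = 267.
The subtraction is earlier − later, so the result is −267 → -267.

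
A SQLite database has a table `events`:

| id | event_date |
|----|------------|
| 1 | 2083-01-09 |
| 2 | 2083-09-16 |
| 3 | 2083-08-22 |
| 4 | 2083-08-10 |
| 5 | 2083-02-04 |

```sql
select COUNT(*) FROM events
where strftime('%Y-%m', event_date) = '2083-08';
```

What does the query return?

2

Rows with year-month 2083-08: 2083-08-22, 2083-08-10 → 2.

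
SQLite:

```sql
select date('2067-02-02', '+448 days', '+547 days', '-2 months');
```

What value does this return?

Applying '+448 days' to 2067-02-02: counting 448 days forward gives 2068-04-25.
Applying '+547 days' to 2068-04-25: counting 547 days forward gives 2069-10-24.
Adding -2 months to 2069-10-24 gives 2069-08-24.

2069-08-24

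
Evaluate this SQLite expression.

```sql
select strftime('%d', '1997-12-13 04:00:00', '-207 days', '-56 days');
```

First apply '-207 days', '-56 days': 1997-12-13 04:00:00 → 1997-03-25 04:00:00.
`%d` extracts the 2-digit day of month: 25.

25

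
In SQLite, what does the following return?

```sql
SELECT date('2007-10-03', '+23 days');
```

2007-10-26

Advancing 23 more days within October lands on 2007-10-26.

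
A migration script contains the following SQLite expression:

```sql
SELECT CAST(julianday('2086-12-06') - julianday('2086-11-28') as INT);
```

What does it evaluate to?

2 days remain in November 2086 after the 28th (30 − 28).
Then 6 days into December 2086.
Total: 2 + 6 = 8.

8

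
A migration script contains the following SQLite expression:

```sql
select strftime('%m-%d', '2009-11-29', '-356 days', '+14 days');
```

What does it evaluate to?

12-22

First apply '-356 days', '+14 days': 2009-11-29 → 2008-12-22.
`%m-%d` extracts the month-day: 12-22.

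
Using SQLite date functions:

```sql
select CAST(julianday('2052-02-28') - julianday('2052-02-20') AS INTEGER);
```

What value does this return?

Both dates are in February 2052: 28 − 20 = 8.

8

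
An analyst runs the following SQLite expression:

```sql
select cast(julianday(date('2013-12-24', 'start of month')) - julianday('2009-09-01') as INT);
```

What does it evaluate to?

1552

`start of month` rewinds 2013-12-24 to 2013-12-01.
29 days remain in September 2009 after the 1st (30 − 1).
Full months from October 2009 through November 2013 contribute their day counts.
Then 1 day into December 2013.
Total: 29 + 31 + 30 + 31 + 31 + 28 + 31 + 30 + 31 + 30 + 31 + 31 + 30 + 31 + 30 + 31 + 31 + 28 + 31 + 30 + 31 + 30 + 31 + 31 + 30 + 31 + 30 + 31 + 31 + 29 + 31 + 30 + 31 + 30 + 31 + 31 + 30 + 31 + 30 + 31 + 31 + 28 + 31 + 30 + 31 + 30 + 31 + 31 + 30 + 31 + 30 + 1 = 1552.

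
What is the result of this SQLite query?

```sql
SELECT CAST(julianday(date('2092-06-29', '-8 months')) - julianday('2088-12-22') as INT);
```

1041

Adding -8 months to 2092-06-29 gives 2091-10-29.
9 days remain in December 2088 after the 22nd (31 − 22).
Full months from January 2089 through September 2091 contribute their day counts.
Then 29 days into October 2091.
Total: 9 + 31 + 28 + 31 + 30 + 31 + 30 + 31 + 31 + 30 + 31 + 30 + 31 + 31 + 28 + 31 + 30 + 31 + 30 + 31 + 31 + 30 + 31 + 30 + 31 + 31 + 28 + 31 + 30 + 31 + 30 + 31 + 31 + 30 + 29 = 1041.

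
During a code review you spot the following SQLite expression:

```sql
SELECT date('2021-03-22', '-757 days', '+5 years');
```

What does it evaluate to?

2024-02-24

Applying '-757 days' to 2021-03-22: counting 757 days back gives 2019-02-24.
Adding +5 years to 2019-02-24 gives 2024-02-24.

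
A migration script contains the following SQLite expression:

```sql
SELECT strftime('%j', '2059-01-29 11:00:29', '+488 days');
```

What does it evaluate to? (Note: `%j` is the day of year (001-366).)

First apply '+488 days': 2059-01-29 11:00:29 → 2060-05-31 11:00:29.
Day-of-year for 2060-05-31: days since 2060-01-01 inclusive = 152, zero-padded to 152.

152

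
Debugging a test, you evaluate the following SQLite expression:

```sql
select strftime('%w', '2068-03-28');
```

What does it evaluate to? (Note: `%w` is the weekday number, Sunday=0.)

2068-03-28 is a Wednesday; with Sunday=0 that is 3.

3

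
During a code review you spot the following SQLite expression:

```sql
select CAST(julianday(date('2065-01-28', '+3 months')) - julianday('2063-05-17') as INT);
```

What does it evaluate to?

712

Adding +3 months to 2065-01-28 gives 2065-04-28.
14 days remain in May 2063 after the 17th (31 − 17).
Full months from June 2063 through March 2065 contribute their day counts.
Then 28 days into April 2065.
Total: 14 + 30 + 31 + 31 + 30 + 31 + 30 + 31 + 31 + 29 + 31 + 30 + 31 + 30 + 31 + 31 + 30 + 31 + 30 + 31 + 31 + 28 + 31 + 28 = 712.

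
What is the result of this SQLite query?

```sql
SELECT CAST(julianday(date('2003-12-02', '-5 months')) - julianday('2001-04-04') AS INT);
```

819

Adding -5 months to 2003-12-02 gives 2003-07-02.
26 days remain in April 2001 after the 4th (30 − 4).
Full months from May 2001 through June 2003 contribute their day counts.
Then 2 days into July 2003.
Total: 26 + 31 + 30 + 31 + 31 + 30 + 31 + 30 + 31 + 31 + 28 + 31 + 30 + 31 + 30 + 31 + 31 + 30 + 31 + 30 + 31 + 31 + 28 + 31 + 30 + 31 + 30 + 2 = 819.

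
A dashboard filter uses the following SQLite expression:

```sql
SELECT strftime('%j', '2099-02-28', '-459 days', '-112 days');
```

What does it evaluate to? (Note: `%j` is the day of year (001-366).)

First apply '-459 days', '-112 days': 2099-02-28 → 2097-08-06.
Day-of-year for 2097-08-06: days since 2097-01-01 inclusive = 218, zero-padded to 218.

218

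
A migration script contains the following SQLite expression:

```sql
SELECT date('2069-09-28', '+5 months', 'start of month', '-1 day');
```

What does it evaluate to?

2070-01-31

Adding +5 months to 2069-09-28 gives 2070-02-28.
`start of month` rewinds 2070-02-28 to 2070-02-01.
Going back 1 day from 2070-02-01 reaches 2070-01-31 (last day of January, 31 days).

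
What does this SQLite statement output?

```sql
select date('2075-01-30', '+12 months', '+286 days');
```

2076-11-11

Adding +12 months to 2075-01-30 gives 2076-01-30.
Applying '+286 days' to 2076-01-30: counting 286 days forward gives 2076-11-11.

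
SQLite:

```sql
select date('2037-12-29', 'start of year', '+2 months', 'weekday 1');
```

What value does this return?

2037-03-02

`start of year` rewinds 2037-12-29 to 2037-01-01.
Adding +2 months to 2037-01-01 gives 2037-03-01.
`weekday 1` advances to the next Monday; 2037-03-01 is a Sunday, so it moves forward to 2037-03-02.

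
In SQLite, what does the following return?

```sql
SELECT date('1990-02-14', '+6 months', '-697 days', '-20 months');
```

Adding +6 months to 1990-02-14 gives 1990-08-14.
Applying '-697 days' to 1990-08-14: counting 697 days back gives 1988-09-16.
Adding -20 months to 1988-09-16 gives 1987-01-16.

1987-01-16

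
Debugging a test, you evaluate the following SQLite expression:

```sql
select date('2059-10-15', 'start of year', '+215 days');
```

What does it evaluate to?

2059-08-04

`start of year` rewinds 2059-10-15 to 2059-01-01.
Applying '+215 days' to 2059-01-01: counting 215 days forward gives 2059-08-04.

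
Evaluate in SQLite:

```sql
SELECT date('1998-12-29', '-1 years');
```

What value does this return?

Adding -1 year to 1998-12-29 gives 1997-12-29.

1997-12-29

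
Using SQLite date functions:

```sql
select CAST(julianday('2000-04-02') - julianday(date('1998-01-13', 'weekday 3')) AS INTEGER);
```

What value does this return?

`weekday 3` advances to the next Wednesday; 1998-01-13 is a Tuesday, so it moves forward to 1998-01-14.
17 days remain in January 1998 after the 14th (31 − 14).
Full months from February 1998 through March 2000 contribute their day counts.
Then 2 days into April 2000.
Total: 17 + 28 + 31 + 30 + 31 + 30 + 31 + 31 + 30 + 31 + 30 + 31 + 31 + 28 + 31 + 30 + 31 + 30 + 31 + 31 + 30 + 31 + 30 + 31 + 31 + 29 + 31 + 2 = 809.

809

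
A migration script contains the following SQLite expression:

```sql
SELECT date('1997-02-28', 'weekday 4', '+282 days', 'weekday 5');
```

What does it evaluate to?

1997-12-19

`weekday 4` advances to the next Thursday; 1997-02-28 is a Friday, so it moves forward to 1997-03-06.
Applying '+282 days' to 1997-03-06: counting 282 days forward gives 1997-12-13.
`weekday 5` advances to the next Friday; 1997-12-13 is a Saturday, so it moves forward to 1997-12-19.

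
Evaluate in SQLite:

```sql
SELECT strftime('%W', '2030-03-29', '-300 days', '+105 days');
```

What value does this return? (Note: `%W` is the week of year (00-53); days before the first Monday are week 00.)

37

First apply '-300 days', '+105 days': 2030-03-29 → 2029-09-15.
2029-09-15 is a Saturday. SQLite's %W counts Mondays since the year started; the result is 37.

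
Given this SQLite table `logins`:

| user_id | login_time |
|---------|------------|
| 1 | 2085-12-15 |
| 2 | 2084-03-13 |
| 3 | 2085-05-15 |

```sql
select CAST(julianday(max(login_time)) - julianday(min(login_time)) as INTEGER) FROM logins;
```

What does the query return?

MIN = 2084-03-13, MAX = 2085-12-15.
18 days remain in March 2084 after the 13th (31 − 13).
Full months from April 2084 through November 2085 contribute their day counts.
Then 15 days into December 2085.
Total: 18 + 30 + 31 + 30 + 31 + 31 + 30 + 31 + 30 + 31 + 31 + 28 + 31 + 30 + 31 + 30 + 31 + 31 + 30 + 31 + 30 + 15 = 642.

642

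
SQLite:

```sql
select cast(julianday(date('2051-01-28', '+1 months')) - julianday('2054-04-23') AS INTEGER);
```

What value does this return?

Adding +1 month to 2051-01-28 gives 2051-02-28.
0 days remain in February 2051 after the 28th (28 − 28).
Full months from March 2051 through March 2054 contribute their day counts.
Then 23 days into April 2054.
Total: 0 + 31 + 30 + 31 + 30 + 31 + 31 + 30 + 31 + 30 + 31 + 31 + 29 + 31 + 30 + 31 + 30 + 31 + 31 + 30 + 31 + 30 + 31 + 31 + 28 + 31 + 30 + 31 + 30 + 31 + 31 + 30 + 31 + 30 + 31 + 31 + 28 + 31 + 23 = 1150.
The subtraction is earlier − later, so the result is −1150 → -1150.

-1150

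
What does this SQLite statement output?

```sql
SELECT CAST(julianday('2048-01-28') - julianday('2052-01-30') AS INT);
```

-1463

3 days remain in January 2048 after the 28th (31 − 28).
Full months from February 2048 through December 2051 contribute their day counts.
Then 30 days into January 2052.
Total: 3 + 29 + 31 + 30 + 31 + 30 + 31 + 31 + 30 + 31 + 30 + 31 + 31 + 28 + 31 + 30 + 31 + 30 + 31 + 31 + 30 + 31 + 30 + 31 + 31 + 28 + 31 + 30 + 31 + 30 + 31 + 31 + 30 + 31 + 30 + 31 + 31 + 28 + 31 + 30 + 31 + 30 + 31 + 31 + 30 + 31 + 30 + 31 + 30 = 1463.
The subtraction is earlier − later, so the result is −1463 → -1463.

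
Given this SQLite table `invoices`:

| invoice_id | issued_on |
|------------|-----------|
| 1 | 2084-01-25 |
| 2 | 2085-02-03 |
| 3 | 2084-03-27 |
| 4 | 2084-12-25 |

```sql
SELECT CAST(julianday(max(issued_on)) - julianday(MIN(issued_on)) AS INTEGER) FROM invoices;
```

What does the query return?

375

MIN = 2084-01-25, MAX = 2085-02-03.
6 days remain in January 2084 after the 25th (31 − 25).
Full months from February 2084 through January 2085 contribute their day counts.
Then 3 days into February 2085.
Total: 6 + 29 + 31 + 30 + 31 + 30 + 31 + 31 + 30 + 31 + 30 + 31 + 31 + 3 = 375.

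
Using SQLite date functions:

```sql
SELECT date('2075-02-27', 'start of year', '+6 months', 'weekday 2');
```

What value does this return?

2075-07-02

`start of year` rewinds 2075-02-27 to 2075-01-01.
Adding +6 months to 2075-01-01 gives 2075-07-01.
`weekday 2` advances to the next Tuesday; 2075-07-01 is a Monday, so it moves forward to 2075-07-02.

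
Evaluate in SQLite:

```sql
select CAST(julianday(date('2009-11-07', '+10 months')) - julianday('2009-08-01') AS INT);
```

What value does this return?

Adding +10 months to 2009-11-07 gives 2010-09-07.
30 days remain in August 2009 after the 1st (31 − 1).
Full months from September 2009 through August 2010 contribute their day counts.
Then 7 days into September 2010.
Total: 30 + 30 + 31 + 30 + 31 + 31 + 28 + 31 + 30 + 31 + 30 + 31 + 31 + 7 = 402.

402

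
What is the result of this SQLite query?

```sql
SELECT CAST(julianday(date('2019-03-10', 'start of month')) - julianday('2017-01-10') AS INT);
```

`start of month` rewinds 2019-03-10 to 2019-03-01.
21 days remain in January 2017 after the 10th (31 − 10).
Full months from February 2017 through February 2019 contribute their day counts.
Then 1 day into March 2019.
Total: 21 + 28 + 31 + 30 + 31 + 30 + 31 + 31 + 30 + 31 + 30 + 31 + 31 + 28 + 31 + 30 + 31 + 30 + 31 + 31 + 30 + 31 + 30 + 31 + 31 + 28 + 1 = 780.

780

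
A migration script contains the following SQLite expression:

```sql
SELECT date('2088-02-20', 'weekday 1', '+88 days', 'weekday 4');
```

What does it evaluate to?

`weekday 1` advances to the next Monday; 2088-02-20 is a Friday, so it moves forward to 2088-02-23.
Applying '+88 days' to 2088-02-23: counting 88 days forward gives 2088-05-21.
`weekday 4` advances to the next Thursday; 2088-05-21 is a Friday, so it moves forward to 2088-05-27.

2088-05-27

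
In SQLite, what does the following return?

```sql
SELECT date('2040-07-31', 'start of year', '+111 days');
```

`start of year` rewinds 2040-07-31 to 2040-01-01.
Applying '+111 days' to 2040-01-01: counting 111 days forward gives 2040-04-21.

2040-04-21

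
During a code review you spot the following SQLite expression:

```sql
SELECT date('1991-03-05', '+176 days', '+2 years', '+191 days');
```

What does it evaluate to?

1994-03-07

Applying '+176 days' to 1991-03-05: counting 176 days forward gives 1991-08-28.
Adding +2 years to 1991-08-28 gives 1993-08-28.
Applying '+191 days' to 1993-08-28: counting 191 days forward gives 1994-03-07.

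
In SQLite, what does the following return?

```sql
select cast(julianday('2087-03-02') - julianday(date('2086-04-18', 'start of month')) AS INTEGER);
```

`start of month` rewinds 2086-04-18 to 2086-04-01.
29 days remain in April 2086 after the 1st (30 − 1).
Full months from May 2086 through February 2087 contribute their day counts.
Then 2 days into March 2087.
Total: 29 + 31 + 30 + 31 + 31 + 30 + 31 + 30 + 31 + 31 + 28 + 2 = 335.

335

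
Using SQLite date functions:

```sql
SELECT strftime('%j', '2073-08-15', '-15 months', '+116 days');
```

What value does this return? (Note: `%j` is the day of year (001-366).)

First apply '-15 months', '+116 days': 2073-08-15 → 2072-09-08.
Day-of-year for 2072-09-08: days since 2072-01-01 inclusive = 252, zero-padded to 252.

252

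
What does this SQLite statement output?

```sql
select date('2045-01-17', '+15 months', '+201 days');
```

Adding +15 months to 2045-01-17 gives 2046-04-17.
Applying '+201 days' to 2046-04-17: counting 201 days forward gives 2046-11-04.

2046-11-04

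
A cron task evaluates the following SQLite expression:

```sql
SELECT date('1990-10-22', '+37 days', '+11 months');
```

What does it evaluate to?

October 1990 has 31 days; 9 remain after the 22nd, so 10 days reach 1990-11-01.
Advancing 27 more days within November lands on 1990-11-28.
Adding +11 months to 1990-11-28 gives 1991-10-28.

1991-10-28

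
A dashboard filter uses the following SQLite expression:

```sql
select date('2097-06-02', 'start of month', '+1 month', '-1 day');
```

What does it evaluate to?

`start of month` rewinds 2097-06-02 to 2097-06-01.
Adding +1 month to 2097-06-01 gives 2097-07-01.
Going back 1 day from 2097-07-01 reaches 2097-06-30 (last day of June, 30 days).

2097-06-30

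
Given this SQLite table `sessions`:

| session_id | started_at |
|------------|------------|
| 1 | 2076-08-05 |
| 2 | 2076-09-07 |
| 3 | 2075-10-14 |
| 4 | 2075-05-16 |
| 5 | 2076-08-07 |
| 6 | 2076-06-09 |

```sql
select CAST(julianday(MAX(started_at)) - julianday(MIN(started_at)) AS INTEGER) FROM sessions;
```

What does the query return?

MIN = 2075-05-16, MAX = 2076-09-07.
15 days remain in May 2075 after the 16th (31 − 16).
Full months from June 2075 through August 2076 contribute their day counts.
Then 7 days into September 2076.
Total: 15 + 30 + 31 + 31 + 30 + 31 + 30 + 31 + 31 + 29 + 31 + 30 + 31 + 30 + 31 + 31 + 7 = 480.

480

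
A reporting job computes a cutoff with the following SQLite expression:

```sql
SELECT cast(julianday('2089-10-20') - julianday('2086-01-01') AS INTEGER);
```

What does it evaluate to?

30 days remain in January 2086 after the 1st (31 − 1).
Full months from February 2086 through September 2089 contribute their day counts.
Then 20 days into October 2089.
Total: 30 + 28 + 31 + 30 + 31 + 30 + 31 + 31 + 30 + 31 + 30 + 31 + 31 + 28 + 31 + 30 + 31 + 30 + 31 + 31 + 30 + 31 + 30 + 31 + 31 + 29 + 31 + 30 + 31 + 30 + 31 + 31 + 30 + 31 + 30 + 31 + 31 + 28 + 31 + 30 + 31 + 30 + 31 + 31 + 30 + 20 = 1388.

1388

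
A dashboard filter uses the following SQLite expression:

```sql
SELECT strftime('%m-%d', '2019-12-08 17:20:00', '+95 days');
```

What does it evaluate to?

03-12

First apply '+95 days': 2019-12-08 17:20:00 → 2020-03-12 17:20:00.
`%m-%d` extracts the month-day: 03-12.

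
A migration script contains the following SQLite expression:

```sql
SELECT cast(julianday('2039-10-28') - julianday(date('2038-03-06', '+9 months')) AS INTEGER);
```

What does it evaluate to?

326

Adding +9 months to 2038-03-06 gives 2038-12-06.
25 days remain in December 2038 after the 6th (31 − 6).
Full months from January 2039 through September 2039 contribute their day counts.
Then 28 days into October 2039.
Total: 25 + 31 + 28 + 31 + 30 + 31 + 30 + 31 + 31 + 30 + 28 = 326.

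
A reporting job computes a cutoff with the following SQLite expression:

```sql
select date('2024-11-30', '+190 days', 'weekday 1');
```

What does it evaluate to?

Applying '+190 days' to 2024-11-30: counting 190 days forward gives 2025-06-08.
`weekday 1` advances to the next Monday; 2025-06-08 is a Sunday, so it moves forward to 2025-06-09.

2025-06-09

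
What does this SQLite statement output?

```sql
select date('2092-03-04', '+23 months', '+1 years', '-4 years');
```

Adding +23 months to 2092-03-04 gives 2094-02-04.
Adding +1 year to 2094-02-04 gives 2095-02-04.
Adding -4 years to 2095-02-04 gives 2091-02-04.

2091-02-04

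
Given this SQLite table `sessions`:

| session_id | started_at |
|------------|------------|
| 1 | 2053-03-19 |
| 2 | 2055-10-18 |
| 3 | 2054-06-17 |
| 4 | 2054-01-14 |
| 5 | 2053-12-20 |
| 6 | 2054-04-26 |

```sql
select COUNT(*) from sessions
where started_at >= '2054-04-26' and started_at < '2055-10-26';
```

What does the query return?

Rows in [2054-04-26, 2055-10-26): 2055-10-18, 2054-06-17, 2054-04-26 → 3 rows.

3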